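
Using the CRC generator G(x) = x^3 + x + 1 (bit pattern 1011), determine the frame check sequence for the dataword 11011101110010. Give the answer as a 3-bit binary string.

011

Append 3 zeros: 11011101110010000. Divide by 1011 (XOR where the leading bit is 1):
  pos 0: 1101 XOR 1011 = 0110
  pos 1: 1101 XOR 1011 = 0110
  pos 2: 1101 XOR 1011 = 0110
  pos 3: 1100 XOR 1011 = 0111
  pos 4: 1111 XOR 1011 = 0100
  pos 5: 1001 XOR 1011 = 0010
  pos 7: 1010 XOR 1011 = 0001
  pos 10: 1010 XOR 1011 = 0001
  pos 13: 1000 XOR 1011 = 0011
Remainder (last 3 bits) = 011. This is the CRC / FCS.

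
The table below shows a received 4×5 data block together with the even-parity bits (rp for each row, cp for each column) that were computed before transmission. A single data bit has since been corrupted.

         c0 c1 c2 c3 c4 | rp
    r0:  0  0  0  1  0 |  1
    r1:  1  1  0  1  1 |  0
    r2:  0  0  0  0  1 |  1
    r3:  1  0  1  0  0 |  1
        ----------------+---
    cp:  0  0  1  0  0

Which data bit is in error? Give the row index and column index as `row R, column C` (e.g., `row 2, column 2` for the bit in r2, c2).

Recompute each row's even parity and compare to rp:
  r0: data parity 1, sent rp 1 → ok
  r1: data parity 0, sent rp 0 → ok
  r2: data parity 1, sent rp 1 → ok
  r3: data parity 0, sent rp 1 → mismatch
Recompute each column's even parity and compare to cp:
  c0: data parity 0, sent cp 0 → ok
  c1: data parity 1, sent cp 0 → mismatch
  c2: data parity 1, sent cp 1 → ok
  c3: data parity 0, sent cp 0 → ok
  c4: data parity 0, sent cp 0 → ok
Exactly one row (r3) and one column (c1) fail → the flipped bit is at their intersection.

row 3, column 1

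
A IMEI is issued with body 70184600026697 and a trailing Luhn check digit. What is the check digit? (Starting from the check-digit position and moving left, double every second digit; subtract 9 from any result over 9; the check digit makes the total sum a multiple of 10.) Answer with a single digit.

1

Partial digits right→left: 7 9 6 6 2 0 0 0 6 4 8 1 0 7
Double every second digit counting from the check-digit position (so the 1st, 3rd, 5th, ... of the partial from the right).
  doubled (with −9 where >9): 5 3 4 0 3 7 0 → sum 22
  kept as-is: 9 6 0 0 4 1 7 → sum 27
Total = 22 + 27 = 49.
Check digit = (10 − (49 mod 10)) mod 10 = 1.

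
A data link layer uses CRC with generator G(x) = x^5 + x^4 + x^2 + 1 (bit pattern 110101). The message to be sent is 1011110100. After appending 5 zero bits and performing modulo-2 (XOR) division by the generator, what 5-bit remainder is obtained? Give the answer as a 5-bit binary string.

Append 5 zeros: 101111010000000. Divide by 110101 (XOR where the leading bit is 1):
  pos 0: 101111 XOR 110101 = 011010
  pos 1: 110100 XOR 110101 = 000001
  pos 6: 110000 XOR 110101 = 000101
  pos 9: 101000 XOR 110101 = 011101
Remainder (last 5 bits) = 11101. This is the CRC / FCS.

11101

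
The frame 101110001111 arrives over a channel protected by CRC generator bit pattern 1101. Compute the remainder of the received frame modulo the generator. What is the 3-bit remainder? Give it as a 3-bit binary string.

Modulo-2 division of 101110001111 by 1101:
  pos 0: 1011 XOR 1101 = 0110
  pos 1: 1101 XOR 1101 = 0000
  pos 8: 1111 XOR 1101 = 0010
Remainder = 010 (nonzero — an error is detected).

010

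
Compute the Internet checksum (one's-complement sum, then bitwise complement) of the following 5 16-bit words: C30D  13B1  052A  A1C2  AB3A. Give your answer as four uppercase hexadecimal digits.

One's-complement addition (fold any carry out of bit 15 back into bit 0):
  0xC30D + 0x13B1 = 0x0D6BE
  0xD6BE + 0x052A = 0x0DBE8
  0xDBE8 + 0xA1C2 = 0x17DAA → wrap carry → 0x7DAB
  0x7DAB + 0xAB3A = 0x128E5 → wrap carry → 0x28E6
One's-complement sum = 0x28E6.
Checksum = ~0x28E6 & 0xFFFF = 0xD719.

D719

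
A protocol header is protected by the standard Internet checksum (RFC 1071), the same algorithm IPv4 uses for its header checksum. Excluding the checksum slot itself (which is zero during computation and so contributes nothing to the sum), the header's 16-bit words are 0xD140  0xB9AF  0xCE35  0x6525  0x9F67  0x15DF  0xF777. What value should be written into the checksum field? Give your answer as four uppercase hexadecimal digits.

One's-complement addition (fold any carry out of bit 15 back into bit 0):
  0xD140 + 0xB9AF = 0x18AEF → wrap carry → 0x8AF0
  0x8AF0 + 0xCE35 = 0x15925 → wrap carry → 0x5926
  0x5926 + 0x6525 = 0x0BE4B
  0xBE4B + 0x9F67 = 0x15DB2 → wrap carry → 0x5DB3
  0x5DB3 + 0x15DF = 0x07392
  0x7392 + 0xF777 = 0x16B09 → wrap carry → 0x6B0A
One's-complement sum = 0x6B0A.
Checksum = ~0x6B0A & 0xFFFF = 0x94F5.

94F5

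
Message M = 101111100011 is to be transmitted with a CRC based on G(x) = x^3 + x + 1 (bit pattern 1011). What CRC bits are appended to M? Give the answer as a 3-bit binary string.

Append 3 zeros: 101111100011000. Divide by 1011 (XOR where the leading bit is 1):
  pos 0: 1011 XOR 1011 = 0000
  pos 4: 1110 XOR 1011 = 0101
  pos 5: 1010 XOR 1011 = 0001
  pos 8: 1011 XOR 1011 = 0000
Remainder (last 3 bits) = 000. This is the CRC / FCS.

000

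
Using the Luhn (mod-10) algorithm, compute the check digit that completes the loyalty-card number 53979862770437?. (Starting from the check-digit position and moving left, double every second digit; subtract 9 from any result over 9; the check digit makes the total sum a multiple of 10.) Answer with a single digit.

Partial digits right→left: 7 3 4 0 7 7 2 6 8 9 7 9 3 5
Double every second digit counting from the check-digit position (so the 1st, 3rd, 5th, ... of the partial from the right).
  doubled (with −9 where >9): 5 8 5 4 7 5 6 → sum 40
  kept as-is: 3 0 7 6 9 9 5 → sum 39
Total = 40 + 39 = 79.
Check digit = (10 − (79 mod 10)) mod 10 = 1.

1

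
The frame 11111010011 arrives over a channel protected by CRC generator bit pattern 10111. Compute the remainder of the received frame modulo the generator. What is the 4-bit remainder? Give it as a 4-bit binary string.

0000

Modulo-2 division of 11111010011 by 10111:
  pos 0: 11111 XOR 10111 = 01000
  pos 1: 10000 XOR 10111 = 00111
  pos 3: 11110 XOR 10111 = 01001
  pos 4: 10010 XOR 10111 = 00101
  pos 6: 10111 XOR 10111 = 00000
Remainder = 0000 (zero — the frame passes the CRC check).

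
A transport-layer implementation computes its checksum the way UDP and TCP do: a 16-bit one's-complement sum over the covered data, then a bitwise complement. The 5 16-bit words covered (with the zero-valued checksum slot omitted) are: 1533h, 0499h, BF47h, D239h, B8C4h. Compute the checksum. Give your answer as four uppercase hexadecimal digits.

One's-complement addition (fold any carry out of bit 15 back into bit 0):
  0x1533 + 0x0499 = 0x019CC
  0x19CC + 0xBF47 = 0x0D913
  0xD913 + 0xD239 = 0x1AB4C → wrap carry → 0xAB4D
  0xAB4D + 0xB8C4 = 0x16411 → wrap carry → 0x6412
One's-complement sum = 0x6412.
Checksum = ~0x6412 & 0xFFFF = 0x9BED.

9BED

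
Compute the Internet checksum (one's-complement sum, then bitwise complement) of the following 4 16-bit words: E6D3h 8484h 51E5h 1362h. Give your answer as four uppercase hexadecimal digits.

2F60

One's-complement addition (fold any carry out of bit 15 back into bit 0):
  0xE6D3 + 0x8484 = 0x16B57 → wrap carry → 0x6B58
  0x6B58 + 0x51E5 = 0x0BD3D
  0xBD3D + 0x1362 = 0x0D09F
One's-complement sum = 0xD09F.
Checksum = ~0xD09F & 0xFFFF = 0x2F60.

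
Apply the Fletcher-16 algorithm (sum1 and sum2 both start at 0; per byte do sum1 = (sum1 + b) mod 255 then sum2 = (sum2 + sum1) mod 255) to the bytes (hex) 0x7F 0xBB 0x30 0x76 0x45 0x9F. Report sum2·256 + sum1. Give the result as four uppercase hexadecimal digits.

Running sums (mod 255):
  after byte 0 (0x7F): sum1=127, sum2=127
  after byte 1 (0xBB): sum1=59, sum2=186
  after byte 2 (0x30): sum1=107, sum2=38
  after byte 3 (0x76): sum1=225, sum2=8
  after byte 4 (0x45): sum1=39, sum2=47
  after byte 5 (0x9F): sum1=198, sum2=245
Checksum = sum2·256 + sum1 = 245·256 + 198 = 62918 = 0xF5C6.

F5C6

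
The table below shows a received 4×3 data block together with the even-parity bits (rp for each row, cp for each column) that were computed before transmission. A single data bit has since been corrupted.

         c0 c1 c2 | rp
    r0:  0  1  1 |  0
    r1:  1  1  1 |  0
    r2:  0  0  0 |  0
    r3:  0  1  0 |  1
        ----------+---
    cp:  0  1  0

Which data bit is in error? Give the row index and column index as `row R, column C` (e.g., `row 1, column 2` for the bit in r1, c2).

Recompute each row's even parity and compare to rp:
  r0: data parity 0, sent rp 0 → ok
  r1: data parity 1, sent rp 0 → mismatch
  r2: data parity 0, sent rp 0 → ok
  r3: data parity 1, sent rp 1 → ok
Recompute each column's even parity and compare to cp:
  c0: data parity 1, sent cp 0 → mismatch
  c1: data parity 1, sent cp 1 → ok
  c2: data parity 0, sent cp 0 → ok
Exactly one row (r1) and one column (c0) fail → the flipped bit is at their intersection.

row 1, column 0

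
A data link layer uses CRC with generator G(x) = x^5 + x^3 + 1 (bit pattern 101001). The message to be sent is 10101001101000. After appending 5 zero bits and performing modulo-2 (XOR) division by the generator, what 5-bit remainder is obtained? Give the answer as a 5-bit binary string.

Append 5 zeros: 1010100110100000000. Divide by 101001 (XOR where the leading bit is 1):
  pos 0: 101010 XOR 101001 = 000011
  pos 4: 110110 XOR 101001 = 011111
  pos 5: 111111 XOR 101001 = 010110
  pos 6: 101100 XOR 101001 = 000101
  pos 9: 101000 XOR 101001 = 000001
Remainder (last 5 bits) = 10000. This is the CRC / FCS.

10000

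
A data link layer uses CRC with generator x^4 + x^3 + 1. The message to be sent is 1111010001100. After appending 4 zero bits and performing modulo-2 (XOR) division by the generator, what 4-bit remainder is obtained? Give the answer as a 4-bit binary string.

1100

Append 4 zeros: 11110100011000000. Divide by 11001 (XOR where the leading bit is 1):
  pos 0: 11110 XOR 11001 = 00111
  pos 2: 11110 XOR 11001 = 00111
  pos 4: 11100 XOR 11001 = 00101
  pos 6: 10111 XOR 11001 = 01110
  pos 7: 11100 XOR 11001 = 00101
  pos 9: 10100 XOR 11001 = 01101
  pos 10: 11010 XOR 11001 = 00011
Remainder (last 4 bits) = 1100. This is the CRC / FCS.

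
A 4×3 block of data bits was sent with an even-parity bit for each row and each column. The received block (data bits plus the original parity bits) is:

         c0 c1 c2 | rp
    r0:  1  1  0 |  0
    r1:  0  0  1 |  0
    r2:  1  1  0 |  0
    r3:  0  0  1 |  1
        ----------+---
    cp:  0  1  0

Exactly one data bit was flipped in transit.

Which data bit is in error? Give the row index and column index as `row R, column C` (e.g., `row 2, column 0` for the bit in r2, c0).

row 1, column 1

Recompute each row's even parity and compare to rp:
  r0: data parity 0, sent rp 0 → ok
  r1: data parity 1, sent rp 0 → mismatch
  r2: data parity 0, sent rp 0 → ok
  r3: data parity 1, sent rp 1 → ok
Recompute each column's even parity and compare to cp:
  c0: data parity 0, sent cp 0 → ok
  c1: data parity 0, sent cp 1 → mismatch
  c2: data parity 0, sent cp 0 → ok
Exactly one row (r1) and one column (c1) fail → the flipped bit is at their intersection.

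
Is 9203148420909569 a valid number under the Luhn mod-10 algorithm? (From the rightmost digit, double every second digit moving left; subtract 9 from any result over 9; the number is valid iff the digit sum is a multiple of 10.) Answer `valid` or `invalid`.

From the right, keep odd positions and double even positions (subtract 9 from any doubled value over 9):
  doubled (positions 2,4,...): 3 9 9 4 7 2 0 9 → sum 43
  kept (positions 1,3,...): 9 5 0 0 4 4 3 2 → sum 27
Total = 70.
70 mod 10 = 0, so the number is valid.

valid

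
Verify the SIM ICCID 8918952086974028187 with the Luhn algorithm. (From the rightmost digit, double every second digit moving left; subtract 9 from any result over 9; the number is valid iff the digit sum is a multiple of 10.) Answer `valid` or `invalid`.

valid

From the right, keep odd positions and double even positions (subtract 9 from any doubled value over 9):
  doubled (positions 2,4,...): 7 7 0 5 3 0 1 7 9 → sum 39
  kept (positions 1,3,...): 7 1 2 4 9 8 2 9 1 8 → sum 51
Total = 90.
90 mod 10 = 0, so the number is valid.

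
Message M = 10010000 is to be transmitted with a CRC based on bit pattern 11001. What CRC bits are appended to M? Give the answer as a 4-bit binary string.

Append 4 zeros: 100100000000. Divide by 11001 (XOR where the leading bit is 1):
  pos 0: 10010 XOR 11001 = 01011
  pos 1: 10110 XOR 11001 = 01111
  pos 2: 11110 XOR 11001 = 00111
  pos 4: 11100 XOR 11001 = 00101
  pos 6: 10100 XOR 11001 = 01101
  pos 7: 11010 XOR 11001 = 00011
Remainder (last 4 bits) = 0011. This is the CRC / FCS.

0011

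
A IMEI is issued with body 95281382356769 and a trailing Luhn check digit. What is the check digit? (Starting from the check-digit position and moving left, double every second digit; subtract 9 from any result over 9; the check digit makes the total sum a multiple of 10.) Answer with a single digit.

Partial digits right→left: 9 6 7 6 5 3 2 8 3 1 8 2 5 9
Double every second digit counting from the check-digit position (so the 1st, 3rd, 5th, ... of the partial from the right).
  doubled (with −9 where >9): 9 5 1 4 6 7 1 → sum 33
  kept as-is: 6 6 3 8 1 2 9 → sum 35
Total = 33 + 35 = 68.
Check digit = (10 − (68 mod 10)) mod 10 = 2.

2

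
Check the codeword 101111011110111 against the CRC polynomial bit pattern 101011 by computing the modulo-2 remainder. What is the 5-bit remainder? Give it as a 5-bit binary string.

00000

Modulo-2 division of 101111011110111 by 101011:
  pos 0: 101111 XOR 101011 = 000100
  pos 3: 100011 XOR 101011 = 001000
  pos 5: 100011 XOR 101011 = 001000
  pos 7: 100001 XOR 101011 = 001010
  pos 9: 101011 XOR 101011 = 000000
Remainder = 00000 (zero — the frame passes the CRC check).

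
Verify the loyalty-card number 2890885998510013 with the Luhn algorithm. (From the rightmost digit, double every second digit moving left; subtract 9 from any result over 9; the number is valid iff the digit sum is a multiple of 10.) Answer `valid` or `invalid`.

valid

From the right, keep odd positions and double even positions (subtract 9 from any doubled value over 9):
  doubled (positions 2,4,...): 2 0 1 9 1 7 9 4 → sum 33
  kept (positions 1,3,...): 3 0 1 8 9 8 0 8 → sum 37
Total = 70.
70 mod 10 = 0, so the number is valid.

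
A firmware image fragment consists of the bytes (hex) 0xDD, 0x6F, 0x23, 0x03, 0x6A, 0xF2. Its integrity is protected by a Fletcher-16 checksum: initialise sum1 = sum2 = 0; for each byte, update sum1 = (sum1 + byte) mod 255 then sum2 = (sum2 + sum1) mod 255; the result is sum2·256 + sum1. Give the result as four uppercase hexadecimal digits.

Running sums (mod 255):
  after byte 0 (0xDD): sum1=221, sum2=221
  after byte 1 (0x6F): sum1=77, sum2=43
  after byte 2 (0x23): sum1=112, sum2=155
  after byte 3 (0x03): sum1=115, sum2=15
  after byte 4 (0x6A): sum1=221, sum2=236
  after byte 5 (0xF2): sum1=208, sum2=189
Checksum = sum2·256 + sum1 = 189·256 + 208 = 48592 = 0xBDD0.

BDD0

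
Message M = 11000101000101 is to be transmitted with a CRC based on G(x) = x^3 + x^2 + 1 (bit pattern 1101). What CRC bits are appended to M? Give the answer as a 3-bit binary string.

Append 3 zeros: 11000101000101000. Divide by 1101 (XOR where the leading bit is 1):
  pos 0: 1100 XOR 1101 = 0001
  pos 3: 1010 XOR 1101 = 0111
  pos 4: 1111 XOR 1101 = 0010
  pos 6: 1000 XOR 1101 = 0101
  pos 7: 1010 XOR 1101 = 0111
  pos 8: 1111 XOR 1101 = 0010
  pos 10: 1001 XOR 1101 = 0100
  pos 11: 1000 XOR 1101 = 0101
  pos 12: 1010 XOR 1101 = 0111
  pos 13: 1110 XOR 1101 = 0011
Remainder (last 3 bits) = 011. This is the CRC / FCS.

011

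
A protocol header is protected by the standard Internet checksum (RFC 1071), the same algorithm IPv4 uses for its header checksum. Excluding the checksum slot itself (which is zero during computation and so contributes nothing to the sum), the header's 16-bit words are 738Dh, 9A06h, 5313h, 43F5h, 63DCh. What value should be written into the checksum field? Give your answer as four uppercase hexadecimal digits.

F786

One's-complement addition (fold any carry out of bit 15 back into bit 0):
  0x738D + 0x9A06 = 0x10D93 → wrap carry → 0x0D94
  0x0D94 + 0x5313 = 0x060A7
  0x60A7 + 0x43F5 = 0x0A49C
  0xA49C + 0x63DC = 0x10878 → wrap carry → 0x0879
One's-complement sum = 0x0879.
Checksum = ~0x0879 & 0xFFFF = 0xF786.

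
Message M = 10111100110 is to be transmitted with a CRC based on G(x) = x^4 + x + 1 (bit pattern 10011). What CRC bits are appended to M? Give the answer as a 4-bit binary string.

1111

Append 4 zeros: 101111001100000. Divide by 10011 (XOR where the leading bit is 1):
  pos 0: 10111 XOR 10011 = 00100
  pos 2: 10010 XOR 10011 = 00001
  pos 6: 10110 XOR 10011 = 00101
  pos 8: 10100 XOR 10011 = 00111
  pos 10: 11100 XOR 10011 = 01111
Remainder (last 4 bits) = 1111. This is the CRC / FCS.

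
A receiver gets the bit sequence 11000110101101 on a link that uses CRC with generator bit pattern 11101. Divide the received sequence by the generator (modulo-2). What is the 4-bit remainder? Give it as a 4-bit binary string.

0000

Modulo-2 division of 11000110101101 by 11101:
  pos 0: 11000 XOR 11101 = 00101
  pos 2: 10111 XOR 11101 = 01010
  pos 3: 10100 XOR 11101 = 01001
  pos 4: 10011 XOR 11101 = 01110
  pos 5: 11100 XOR 11101 = 00001
  pos 9: 11101 XOR 11101 = 00000
Remainder = 0000 (zero — the frame passes the CRC check).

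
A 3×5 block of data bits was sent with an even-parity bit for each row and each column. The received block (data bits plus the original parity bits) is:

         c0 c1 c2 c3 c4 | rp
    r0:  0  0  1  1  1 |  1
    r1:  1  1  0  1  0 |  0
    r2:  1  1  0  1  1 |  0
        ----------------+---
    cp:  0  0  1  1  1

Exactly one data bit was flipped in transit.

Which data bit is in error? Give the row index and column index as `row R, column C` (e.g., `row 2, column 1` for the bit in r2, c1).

Recompute each row's even parity and compare to rp:
  r0: data parity 1, sent rp 1 → ok
  r1: data parity 1, sent rp 0 → mismatch
  r2: data parity 0, sent rp 0 → ok
Recompute each column's even parity and compare to cp:
  c0: data parity 0, sent cp 0 → ok
  c1: data parity 0, sent cp 0 → ok
  c2: data parity 1, sent cp 1 → ok
  c3: data parity 1, sent cp 1 → ok
  c4: data parity 0, sent cp 1 → mismatch
Exactly one row (r1) and one column (c4) fail → the flipped bit is at their intersection.

row 1, column 4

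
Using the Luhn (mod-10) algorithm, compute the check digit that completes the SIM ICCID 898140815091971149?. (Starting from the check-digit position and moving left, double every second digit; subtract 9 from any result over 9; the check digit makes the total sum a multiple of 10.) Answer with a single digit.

3

Partial digits right→left: 9 4 1 1 7 9 1 9 0 5 1 8 0 4 1 8 9 8
Double every second digit counting from the check-digit position (so the 1st, 3rd, 5th, ... of the partial from the right).
  doubled (with −9 where >9): 9 2 5 2 0 2 0 2 9 → sum 31
  kept as-is: 4 1 9 9 5 8 4 8 8 → sum 56
Total = 31 + 56 = 87.
Check digit = (10 − (87 mod 10)) mod 10 = 3.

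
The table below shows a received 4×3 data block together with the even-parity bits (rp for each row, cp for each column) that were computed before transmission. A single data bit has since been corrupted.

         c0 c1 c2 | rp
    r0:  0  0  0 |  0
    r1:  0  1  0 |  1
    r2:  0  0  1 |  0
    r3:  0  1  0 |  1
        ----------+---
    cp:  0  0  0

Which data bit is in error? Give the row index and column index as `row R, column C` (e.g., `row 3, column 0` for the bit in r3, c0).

Recompute each row's even parity and compare to rp:
  r0: data parity 0, sent rp 0 → ok
  r1: data parity 1, sent rp 1 → ok
  r2: data parity 1, sent rp 0 → mismatch
  r3: data parity 1, sent rp 1 → ok
Recompute each column's even parity and compare to cp:
  c0: data parity 0, sent cp 0 → ok
  c1: data parity 0, sent cp 0 → ok
  c2: data parity 1, sent cp 0 → mismatch
Exactly one row (r2) and one column (c2) fail → the flipped bit is at their intersection.

row 2, column 2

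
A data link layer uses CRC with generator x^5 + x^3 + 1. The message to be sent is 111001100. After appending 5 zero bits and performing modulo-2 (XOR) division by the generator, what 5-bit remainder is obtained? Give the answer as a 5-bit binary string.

Append 5 zeros: 11100110000000. Divide by 101001 (XOR where the leading bit is 1):
  pos 0: 111001 XOR 101001 = 010000
  pos 1: 100001 XOR 101001 = 001000
  pos 3: 100000 XOR 101001 = 001001
  pos 5: 100100 XOR 101001 = 001101
  pos 7: 110100 XOR 101001 = 011101
  pos 8: 111010 XOR 101001 = 010011
Remainder (last 5 bits) = 10011. This is the CRC / FCS.

10011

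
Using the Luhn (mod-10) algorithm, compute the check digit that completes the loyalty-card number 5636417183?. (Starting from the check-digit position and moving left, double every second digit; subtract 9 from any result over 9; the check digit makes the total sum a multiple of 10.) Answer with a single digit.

Partial digits right→left: 3 8 1 7 1 4 6 3 6 5
Double every second digit counting from the check-digit position (so the 1st, 3rd, 5th, ... of the partial from the right).
  doubled (with −9 where >9): 6 2 2 3 3 → sum 16
  kept as-is: 8 7 4 3 5 → sum 27
Total = 16 + 27 = 43.
Check digit = (10 − (43 mod 10)) mod 10 = 7.

7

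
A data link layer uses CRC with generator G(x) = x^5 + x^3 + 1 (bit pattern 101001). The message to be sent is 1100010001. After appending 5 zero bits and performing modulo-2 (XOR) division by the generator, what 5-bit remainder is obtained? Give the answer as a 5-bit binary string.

Append 5 zeros: 110001000100000. Divide by 101001 (XOR where the leading bit is 1):
  pos 0: 110001 XOR 101001 = 011000
  pos 1: 110000 XOR 101001 = 011001
  pos 2: 110010 XOR 101001 = 011011
  pos 3: 110110 XOR 101001 = 011111
  pos 4: 111111 XOR 101001 = 010110
  pos 5: 101100 XOR 101001 = 000101
  pos 8: 101000 XOR 101001 = 000001
Remainder (last 5 bits) = 00010. This is the CRC / FCS.

00010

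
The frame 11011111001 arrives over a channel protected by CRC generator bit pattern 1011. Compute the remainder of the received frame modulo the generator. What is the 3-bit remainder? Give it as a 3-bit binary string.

Modulo-2 division of 11011111001 by 1011:
  pos 0: 1101 XOR 1011 = 0110
  pos 1: 1101 XOR 1011 = 0110
  pos 2: 1101 XOR 1011 = 0110
  pos 3: 1101 XOR 1011 = 0110
  pos 4: 1101 XOR 1011 = 0110
  pos 5: 1100 XOR 1011 = 0111
  pos 6: 1110 XOR 1011 = 0101
  pos 7: 1011 XOR 1011 = 0000
Remainder = 000 (zero — the frame passes the CRC check).

000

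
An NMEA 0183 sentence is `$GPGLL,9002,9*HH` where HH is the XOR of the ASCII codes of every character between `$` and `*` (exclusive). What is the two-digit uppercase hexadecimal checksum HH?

62

XOR the ASCII codes of the payload characters:
  'G' = 0x47 → acc = 0x47
  'P' = 0x50 → acc = 0x17
  'G' = 0x47 → acc = 0x50
  'L' = 0x4C → acc = 0x1C
  'L' = 0x4C → acc = 0x50
  ',' = 0x2C → acc = 0x7C
  '9' = 0x39 → acc = 0x45
  '0' = 0x30 → acc = 0x75
  '0' = 0x30 → acc = 0x45
  '2' = 0x32 → acc = 0x77
  ',' = 0x2C → acc = 0x5B
  '9' = 0x39 → acc = 0x62
Checksum = 0x62.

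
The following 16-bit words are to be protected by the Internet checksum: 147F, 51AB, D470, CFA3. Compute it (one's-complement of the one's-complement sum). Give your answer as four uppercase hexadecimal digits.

F5C0

One's-complement addition (fold any carry out of bit 15 back into bit 0):
  0x147F + 0x51AB = 0x0662A
  0x662A + 0xD470 = 0x13A9A → wrap carry → 0x3A9B
  0x3A9B + 0xCFA3 = 0x10A3E → wrap carry → 0x0A3F
One's-complement sum = 0x0A3F.
Checksum = ~0x0A3F & 0xFFFF = 0xF5C0.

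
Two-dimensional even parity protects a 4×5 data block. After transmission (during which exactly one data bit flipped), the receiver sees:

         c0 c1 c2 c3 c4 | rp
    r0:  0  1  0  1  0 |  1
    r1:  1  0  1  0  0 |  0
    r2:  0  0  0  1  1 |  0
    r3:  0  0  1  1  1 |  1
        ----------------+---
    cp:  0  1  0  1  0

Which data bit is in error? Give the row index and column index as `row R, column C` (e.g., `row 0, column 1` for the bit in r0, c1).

Recompute each row's even parity and compare to rp:
  r0: data parity 0, sent rp 1 → mismatch
  r1: data parity 0, sent rp 0 → ok
  r2: data parity 0, sent rp 0 → ok
  r3: data parity 1, sent rp 1 → ok
Recompute each column's even parity and compare to cp:
  c0: data parity 1, sent cp 0 → mismatch
  c1: data parity 1, sent cp 1 → ok
  c2: data parity 0, sent cp 0 → ok
  c3: data parity 1, sent cp 1 → ok
  c4: data parity 0, sent cp 0 → ok
Exactly one row (r0) and one column (c0) fail → the flipped bit is at their intersection.

row 0, column 0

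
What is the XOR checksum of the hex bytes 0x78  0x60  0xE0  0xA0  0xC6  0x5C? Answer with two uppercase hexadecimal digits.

XOR the bytes together:
  start with 0x78
  0x78 ⊕ 0x60 = 0x18
  0x18 ⊕ 0xE0 = 0xF8
  0xF8 ⊕ 0xA0 = 0x58
  0x58 ⊕ 0xC6 = 0x9E
  0x9E ⊕ 0x5C = 0xC2

C2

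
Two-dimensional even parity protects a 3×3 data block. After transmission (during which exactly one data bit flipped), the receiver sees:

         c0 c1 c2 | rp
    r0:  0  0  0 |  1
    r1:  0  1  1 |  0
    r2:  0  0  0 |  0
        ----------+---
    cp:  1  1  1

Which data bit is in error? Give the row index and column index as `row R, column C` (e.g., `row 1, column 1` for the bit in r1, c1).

Recompute each row's even parity and compare to rp:
  r0: data parity 0, sent rp 1 → mismatch
  r1: data parity 0, sent rp 0 → ok
  r2: data parity 0, sent rp 0 → ok
Recompute each column's even parity and compare to cp:
  c0: data parity 0, sent cp 1 → mismatch
  c1: data parity 1, sent cp 1 → ok
  c2: data parity 1, sent cp 1 → ok
Exactly one row (r0) and one column (c0) fail → the flipped bit is at their intersection.

row 0, column 0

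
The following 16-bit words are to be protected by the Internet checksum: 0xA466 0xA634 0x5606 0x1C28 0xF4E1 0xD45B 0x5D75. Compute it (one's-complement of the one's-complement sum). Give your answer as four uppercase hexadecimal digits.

One's-complement addition (fold any carry out of bit 15 back into bit 0):
  0xA466 + 0xA634 = 0x14A9A → wrap carry → 0x4A9B
  0x4A9B + 0x5606 = 0x0A0A1
  0xA0A1 + 0x1C28 = 0x0BCC9
  0xBCC9 + 0xF4E1 = 0x1B1AA → wrap carry → 0xB1AB
  0xB1AB + 0xD45B = 0x18606 → wrap carry → 0x8607
  0x8607 + 0x5D75 = 0x0E37C
One's-complement sum = 0xE37C.
Checksum = ~0xE37C & 0xFFFF = 0x1C83.

1C83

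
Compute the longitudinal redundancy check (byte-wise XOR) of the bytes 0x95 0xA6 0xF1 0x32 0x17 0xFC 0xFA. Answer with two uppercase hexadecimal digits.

E1

XOR the bytes together:
  start with 0x95
  0x95 ⊕ 0xA6 = 0x33
  0x33 ⊕ 0xF1 = 0xC2
  0xC2 ⊕ 0x32 = 0xF0
  0xF0 ⊕ 0x17 = 0xE7
  0xE7 ⊕ 0xFC = 0x1B
  0x1B ⊕ 0xFA = 0xE1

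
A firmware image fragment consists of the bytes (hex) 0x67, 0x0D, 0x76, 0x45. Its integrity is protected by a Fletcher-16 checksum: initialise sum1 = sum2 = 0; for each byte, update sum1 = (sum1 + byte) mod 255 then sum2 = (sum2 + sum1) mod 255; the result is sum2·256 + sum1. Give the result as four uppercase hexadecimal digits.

F630

Running sums (mod 255):
  after byte 0 (0x67): sum1=103, sum2=103
  after byte 1 (0x0D): sum1=116, sum2=219
  after byte 2 (0x76): sum1=234, sum2=198
  after byte 3 (0x45): sum1=48, sum2=246
Checksum = sum2·256 + sum1 = 246·256 + 48 = 63024 = 0xF630.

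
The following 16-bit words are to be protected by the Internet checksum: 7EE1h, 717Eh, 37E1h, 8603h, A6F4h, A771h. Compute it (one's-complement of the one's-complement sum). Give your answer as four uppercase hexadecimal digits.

One's-complement addition (fold any carry out of bit 15 back into bit 0):
  0x7EE1 + 0x717E = 0x0F05F
  0xF05F + 0x37E1 = 0x12840 → wrap carry → 0x2841
  0x2841 + 0x8603 = 0x0AE44
  0xAE44 + 0xA6F4 = 0x15538 → wrap carry → 0x5539
  0x5539 + 0xA771 = 0x0FCAA
One's-complement sum = 0xFCAA.
Checksum = ~0xFCAA & 0xFFFF = 0x0355.

0355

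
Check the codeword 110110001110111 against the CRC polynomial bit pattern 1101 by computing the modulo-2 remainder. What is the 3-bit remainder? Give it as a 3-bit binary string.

000

Modulo-2 division of 110110001110111 by 1101:
  pos 0: 1101 XOR 1101 = 0000
  pos 4: 1000 XOR 1101 = 0101
  pos 5: 1011 XOR 1101 = 0110
  pos 6: 1101 XOR 1101 = 0000
  pos 10: 1011 XOR 1101 = 0110
  pos 11: 1101 XOR 1101 = 0000
Remainder = 000 (zero — the frame passes the CRC check).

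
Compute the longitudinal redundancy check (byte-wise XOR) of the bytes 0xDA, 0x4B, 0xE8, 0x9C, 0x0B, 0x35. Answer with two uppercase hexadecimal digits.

XOR the bytes together:
  start with 0xDA
  0xDA ⊕ 0x4B = 0x91
  0x91 ⊕ 0xE8 = 0x79
  0x79 ⊕ 0x9C = 0xE5
  0xE5 ⊕ 0x0B = 0xEE
  0xEE ⊕ 0x35 = 0xDB

DB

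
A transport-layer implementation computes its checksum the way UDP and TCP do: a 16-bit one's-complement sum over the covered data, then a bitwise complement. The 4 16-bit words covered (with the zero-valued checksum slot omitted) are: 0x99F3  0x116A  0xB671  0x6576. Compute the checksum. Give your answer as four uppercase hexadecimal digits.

38BA

One's-complement addition (fold any carry out of bit 15 back into bit 0):
  0x99F3 + 0x116A = 0x0AB5D
  0xAB5D + 0xB671 = 0x161CE → wrap carry → 0x61CF
  0x61CF + 0x6576 = 0x0C745
One's-complement sum = 0xC745.
Checksum = ~0xC745 & 0xFFFF = 0x38BA.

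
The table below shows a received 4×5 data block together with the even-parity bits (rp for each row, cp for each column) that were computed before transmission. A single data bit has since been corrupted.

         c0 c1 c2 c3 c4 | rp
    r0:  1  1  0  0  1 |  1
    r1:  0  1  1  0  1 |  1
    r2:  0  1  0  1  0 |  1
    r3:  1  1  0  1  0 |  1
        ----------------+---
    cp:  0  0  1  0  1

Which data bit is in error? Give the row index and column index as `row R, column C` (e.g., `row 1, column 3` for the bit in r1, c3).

Recompute each row's even parity and compare to rp:
  r0: data parity 1, sent rp 1 → ok
  r1: data parity 1, sent rp 1 → ok
  r2: data parity 0, sent rp 1 → mismatch
  r3: data parity 1, sent rp 1 → ok
Recompute each column's even parity and compare to cp:
  c0: data parity 0, sent cp 0 → ok
  c1: data parity 0, sent cp 0 → ok
  c2: data parity 1, sent cp 1 → ok
  c3: data parity 0, sent cp 0 → ok
  c4: data parity 0, sent cp 1 → mismatch
Exactly one row (r2) and one column (c4) fail → the flipped bit is at their intersection.

row 2, column 4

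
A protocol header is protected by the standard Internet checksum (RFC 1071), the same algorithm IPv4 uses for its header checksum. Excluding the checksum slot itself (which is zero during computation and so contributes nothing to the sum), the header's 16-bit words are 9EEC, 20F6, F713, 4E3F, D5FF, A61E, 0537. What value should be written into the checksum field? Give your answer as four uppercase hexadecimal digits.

One's-complement addition (fold any carry out of bit 15 back into bit 0):
  0x9EEC + 0x20F6 = 0x0BFE2
  0xBFE2 + 0xF713 = 0x1B6F5 → wrap carry → 0xB6F6
  0xB6F6 + 0x4E3F = 0x10535 → wrap carry → 0x0536
  0x0536 + 0xD5FF = 0x0DB35
  0xDB35 + 0xA61E = 0x18153 → wrap carry → 0x8154
  0x8154 + 0x0537 = 0x0868B
One's-complement sum = 0x868B.
Checksum = ~0x868B & 0xFFFF = 0x7974.

7974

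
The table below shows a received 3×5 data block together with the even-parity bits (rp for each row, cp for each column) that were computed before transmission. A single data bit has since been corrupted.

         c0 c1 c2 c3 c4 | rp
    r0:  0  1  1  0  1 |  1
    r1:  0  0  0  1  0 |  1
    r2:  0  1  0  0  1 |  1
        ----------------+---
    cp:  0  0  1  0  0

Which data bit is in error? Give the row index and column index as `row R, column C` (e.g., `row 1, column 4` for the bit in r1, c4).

row 2, column 3

Recompute each row's even parity and compare to rp:
  r0: data parity 1, sent rp 1 → ok
  r1: data parity 1, sent rp 1 → ok
  r2: data parity 0, sent rp 1 → mismatch
Recompute each column's even parity and compare to cp:
  c0: data parity 0, sent cp 0 → ok
  c1: data parity 0, sent cp 0 → ok
  c2: data parity 1, sent cp 1 → ok
  c3: data parity 1, sent cp 0 → mismatch
  c4: data parity 0, sent cp 0 → ok
Exactly one row (r2) and one column (c3) fail → the flipped bit is at their intersection.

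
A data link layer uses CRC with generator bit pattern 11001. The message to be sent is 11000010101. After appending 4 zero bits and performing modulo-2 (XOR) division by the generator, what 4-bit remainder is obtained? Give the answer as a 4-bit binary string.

Append 4 zeros: 110000101010000. Divide by 11001 (XOR where the leading bit is 1):
  pos 0: 11000 XOR 11001 = 00001
  pos 4: 10101 XOR 11001 = 01100
  pos 5: 11000 XOR 11001 = 00001
  pos 9: 11000 XOR 11001 = 00001
Remainder (last 4 bits) = 0010. This is the CRC / FCS.

0010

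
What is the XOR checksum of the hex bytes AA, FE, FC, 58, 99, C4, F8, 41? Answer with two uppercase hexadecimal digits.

XOR the bytes together:
  start with 0xAA
  0xAA ⊕ 0xFE = 0x54
  0x54 ⊕ 0xFC = 0xA8
  0xA8 ⊕ 0x58 = 0xF0
  0xF0 ⊕ 0x99 = 0x69
  0x69 ⊕ 0xC4 = 0xAD
  0xAD ⊕ 0xF8 = 0x55
  0x55 ⊕ 0x41 = 0x14

14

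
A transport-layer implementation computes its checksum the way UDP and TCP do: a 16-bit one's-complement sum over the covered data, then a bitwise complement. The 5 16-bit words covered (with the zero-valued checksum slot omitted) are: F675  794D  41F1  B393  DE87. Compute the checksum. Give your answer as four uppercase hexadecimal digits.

BC2F

One's-complement addition (fold any carry out of bit 15 back into bit 0):
  0xF675 + 0x794D = 0x16FC2 → wrap carry → 0x6FC3
  0x6FC3 + 0x41F1 = 0x0B1B4
  0xB1B4 + 0xB393 = 0x16547 → wrap carry → 0x6548
  0x6548 + 0xDE87 = 0x143CF → wrap carry → 0x43D0
One's-complement sum = 0x43D0.
Checksum = ~0x43D0 & 0xFFFF = 0xBC2F.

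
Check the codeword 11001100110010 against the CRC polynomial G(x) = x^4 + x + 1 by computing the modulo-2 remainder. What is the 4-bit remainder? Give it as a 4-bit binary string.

1010

Modulo-2 division of 11001100110010 by 10011:
  pos 0: 11001 XOR 10011 = 01010
  pos 1: 10101 XOR 10011 = 00110
  pos 3: 11000 XOR 10011 = 01011
  pos 4: 10111 XOR 10011 = 00100
  pos 6: 10010 XOR 10011 = 00001
Remainder = 1010 (nonzero — an error is detected).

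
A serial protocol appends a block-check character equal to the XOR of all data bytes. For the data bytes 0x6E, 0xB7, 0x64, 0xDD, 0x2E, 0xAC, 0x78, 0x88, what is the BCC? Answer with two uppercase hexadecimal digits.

12

XOR the bytes together:
  start with 0x6E
  0x6E ⊕ 0xB7 = 0xD9
  0xD9 ⊕ 0x64 = 0xBD
  0xBD ⊕ 0xDD = 0x60
  0x60 ⊕ 0x2E = 0x4E
  0x4E ⊕ 0xAC = 0xE2
  0xE2 ⊕ 0x78 = 0x9A
  0x9A ⊕ 0x88 = 0x12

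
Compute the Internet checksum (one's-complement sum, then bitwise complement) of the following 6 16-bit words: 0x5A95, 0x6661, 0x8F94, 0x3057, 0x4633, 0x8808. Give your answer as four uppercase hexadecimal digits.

One's-complement addition (fold any carry out of bit 15 back into bit 0):
  0x5A95 + 0x6661 = 0x0C0F6
  0xC0F6 + 0x8F94 = 0x1508A → wrap carry → 0x508B
  0x508B + 0x3057 = 0x080E2
  0x80E2 + 0x4633 = 0x0C715
  0xC715 + 0x8808 = 0x14F1D → wrap carry → 0x4F1E
One's-complement sum = 0x4F1E.
Checksum = ~0x4F1E & 0xFFFF = 0xB0E1.

B0E1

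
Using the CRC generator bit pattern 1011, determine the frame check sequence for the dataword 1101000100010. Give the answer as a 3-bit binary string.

000

Append 3 zeros: 1101000100010000. Divide by 1011 (XOR where the leading bit is 1):
  pos 0: 1101 XOR 1011 = 0110
  pos 1: 1100 XOR 1011 = 0111
  pos 2: 1110 XOR 1011 = 0101
  pos 3: 1010 XOR 1011 = 0001
  pos 6: 1100 XOR 1011 = 0111
  pos 7: 1110 XOR 1011 = 0101
  pos 8: 1011 XOR 1011 = 0000
Remainder (last 3 bits) = 000. This is the CRC / FCS.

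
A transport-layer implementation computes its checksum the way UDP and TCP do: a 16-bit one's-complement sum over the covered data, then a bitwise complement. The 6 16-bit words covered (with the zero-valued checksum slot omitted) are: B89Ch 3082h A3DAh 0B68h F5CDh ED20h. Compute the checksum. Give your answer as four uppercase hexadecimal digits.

84AF

One's-complement addition (fold any carry out of bit 15 back into bit 0):
  0xB89C + 0x3082 = 0x0E91E
  0xE91E + 0xA3DA = 0x18CF8 → wrap carry → 0x8CF9
  0x8CF9 + 0x0B68 = 0x09861
  0x9861 + 0xF5CD = 0x18E2E → wrap carry → 0x8E2F
  0x8E2F + 0xED20 = 0x17B4F → wrap carry → 0x7B50
One's-complement sum = 0x7B50.
Checksum = ~0x7B50 & 0xFFFF = 0x84AF.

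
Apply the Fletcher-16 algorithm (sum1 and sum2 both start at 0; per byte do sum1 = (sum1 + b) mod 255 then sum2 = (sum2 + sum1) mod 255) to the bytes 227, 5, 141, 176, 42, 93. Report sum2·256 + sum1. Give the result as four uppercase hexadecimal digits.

Running sums (mod 255):
  after byte 0 (227): sum1=227, sum2=227
  after byte 1 (5): sum1=232, sum2=204
  after byte 2 (141): sum1=118, sum2=67
  after byte 3 (176): sum1=39, sum2=106
  after byte 4 (42): sum1=81, sum2=187
  after byte 5 (93): sum1=174, sum2=106
Checksum = sum2·256 + sum1 = 106·256 + 174 = 27310 = 0x6AAE.

6AAE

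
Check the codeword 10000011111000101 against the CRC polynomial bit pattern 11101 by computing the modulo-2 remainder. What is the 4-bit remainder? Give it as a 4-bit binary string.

Modulo-2 division of 10000011111000101 by 11101:
  pos 0: 10000 XOR 11101 = 01101
  pos 1: 11010 XOR 11101 = 00111
  pos 3: 11111 XOR 11101 = 00010
  pos 6: 10111 XOR 11101 = 01010
  pos 7: 10100 XOR 11101 = 01001
  pos 8: 10010 XOR 11101 = 01111
  pos 9: 11110 XOR 11101 = 00011
  pos 12: 11101 XOR 11101 = 00000
Remainder = 0000 (zero — the frame passes the CRC check).

0000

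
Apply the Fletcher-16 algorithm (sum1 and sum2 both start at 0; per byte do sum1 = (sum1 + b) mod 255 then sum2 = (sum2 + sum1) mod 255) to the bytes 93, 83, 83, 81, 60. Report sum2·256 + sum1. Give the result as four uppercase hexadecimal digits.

F891

Running sums (mod 255):
  after byte 0 (93): sum1=93, sum2=93
  after byte 1 (83): sum1=176, sum2=14
  after byte 2 (83): sum1=4, sum2=18
  after byte 3 (81): sum1=85, sum2=103
  after byte 4 (60): sum1=145, sum2=248
Checksum = sum2·256 + sum1 = 248·256 + 145 = 63633 = 0xF891.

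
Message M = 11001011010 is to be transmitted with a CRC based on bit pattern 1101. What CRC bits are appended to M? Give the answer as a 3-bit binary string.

001

Append 3 zeros: 11001011010000. Divide by 1101 (XOR where the leading bit is 1):
  pos 0: 1100 XOR 1101 = 0001
  pos 3: 1101 XOR 1101 = 0000
  pos 7: 1010 XOR 1101 = 0111
  pos 8: 1110 XOR 1101 = 0011
  pos 10: 1100 XOR 1101 = 0001
Remainder (last 3 bits) = 001. This is the CRC / FCS.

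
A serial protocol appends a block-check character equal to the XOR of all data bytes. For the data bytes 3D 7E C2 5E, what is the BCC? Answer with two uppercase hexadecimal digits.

XOR the bytes together:
  start with 0x3D
  0x3D ⊕ 0x7E = 0x43
  0x43 ⊕ 0xC2 = 0x81
  0x81 ⊕ 0x5E = 0xDF

DF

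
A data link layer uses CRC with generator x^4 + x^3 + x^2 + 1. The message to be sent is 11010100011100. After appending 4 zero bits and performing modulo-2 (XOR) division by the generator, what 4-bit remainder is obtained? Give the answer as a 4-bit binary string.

0111

Append 4 zeros: 110101000111000000. Divide by 11101 (XOR where the leading bit is 1):
  pos 0: 11010 XOR 11101 = 00111
  pos 2: 11110 XOR 11101 = 00011
  pos 5: 11001 XOR 11101 = 00100
  pos 7: 10011 XOR 11101 = 01110
  pos 8: 11100 XOR 11101 = 00001
  pos 12: 10000 XOR 11101 = 01101
  pos 13: 11010 XOR 11101 = 00111
Remainder (last 4 bits) = 0111. This is the CRC / FCS.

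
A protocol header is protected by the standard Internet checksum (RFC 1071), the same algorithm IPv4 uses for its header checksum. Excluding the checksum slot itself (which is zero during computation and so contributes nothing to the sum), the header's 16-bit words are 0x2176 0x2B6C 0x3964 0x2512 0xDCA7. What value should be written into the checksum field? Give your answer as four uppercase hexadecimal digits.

77FF

One's-complement addition (fold any carry out of bit 15 back into bit 0):
  0x2176 + 0x2B6C = 0x04CE2
  0x4CE2 + 0x3964 = 0x08646
  0x8646 + 0x2512 = 0x0AB58
  0xAB58 + 0xDCA7 = 0x187FF → wrap carry → 0x8800
One's-complement sum = 0x8800.
Checksum = ~0x8800 & 0xFFFF = 0x77FF.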